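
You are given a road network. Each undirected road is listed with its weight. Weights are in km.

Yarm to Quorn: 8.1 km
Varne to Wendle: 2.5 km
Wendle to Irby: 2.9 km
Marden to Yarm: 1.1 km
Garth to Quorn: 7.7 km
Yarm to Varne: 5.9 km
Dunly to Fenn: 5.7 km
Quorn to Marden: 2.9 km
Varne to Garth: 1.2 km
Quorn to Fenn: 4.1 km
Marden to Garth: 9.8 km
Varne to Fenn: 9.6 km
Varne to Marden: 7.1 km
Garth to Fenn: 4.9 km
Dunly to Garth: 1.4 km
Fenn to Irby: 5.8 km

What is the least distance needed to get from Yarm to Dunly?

Enumerating some paths:
Yarm - Varne - Garth - Dunly: 5.9+1.2+1.4 = 8.5
Yarm - Marden - Varne - Garth - Dunly: 1.1+7.1+1.2+1.4 = 10.8
Yarm - Marden - Garth - Dunly: 1.1+9.8+1.4 = 12.3
The minimum is 8.5 km via Yarm - Varne - Garth - Dunly.

8.5 km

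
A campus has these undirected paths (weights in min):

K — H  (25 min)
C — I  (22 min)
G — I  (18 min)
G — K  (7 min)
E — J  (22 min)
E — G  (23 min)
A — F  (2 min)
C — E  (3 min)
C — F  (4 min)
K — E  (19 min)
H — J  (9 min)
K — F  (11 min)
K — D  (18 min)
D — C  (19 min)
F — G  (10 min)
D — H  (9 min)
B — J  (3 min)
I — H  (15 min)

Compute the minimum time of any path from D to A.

25 min

Enumerating some paths:
D - C - F - A: 19+4+2 = 25
D - K - E - C - F - A: 18+19+3+4+2 = 46
D - K - G - F - A: 18+7+10+2 = 37
D - K - F - A: 18+11+2 = 31
The minimum is 25 min via D - C - F - A.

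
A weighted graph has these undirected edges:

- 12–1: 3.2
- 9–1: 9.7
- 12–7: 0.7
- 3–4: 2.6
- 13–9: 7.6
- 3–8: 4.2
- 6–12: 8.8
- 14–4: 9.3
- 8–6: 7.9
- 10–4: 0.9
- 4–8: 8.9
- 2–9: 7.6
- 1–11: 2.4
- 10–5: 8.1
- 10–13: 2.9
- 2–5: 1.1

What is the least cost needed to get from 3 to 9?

14

Enumerating some paths:
3–4–10–5–2–9: 2.6+0.9+8.1+1.1+7.6 = 20.3
3–4–10–13–9: 2.6+0.9+2.9+7.6 = 14
Cheapest is 3–4–10–13–9 at 14.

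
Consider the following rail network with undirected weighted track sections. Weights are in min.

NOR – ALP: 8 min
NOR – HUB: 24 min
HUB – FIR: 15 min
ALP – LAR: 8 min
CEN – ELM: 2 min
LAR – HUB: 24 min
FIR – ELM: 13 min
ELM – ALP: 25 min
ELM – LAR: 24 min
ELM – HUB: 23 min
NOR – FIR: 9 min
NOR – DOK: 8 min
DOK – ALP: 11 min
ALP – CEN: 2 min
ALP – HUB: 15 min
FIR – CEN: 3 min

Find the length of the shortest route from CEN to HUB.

Running Dijkstra from CEN:
CEN: 0
ALP: 2  (via CEN)
ELM: 2  (via CEN)
FIR: 3  (via CEN)
LAR: 10  (via ALP)
NOR: 10  (via ALP)
DOK: 13  (via ALP)
HUB: 17  (via ALP)
Shortest route: CEN → ALP → HUB = 17 min.

17 min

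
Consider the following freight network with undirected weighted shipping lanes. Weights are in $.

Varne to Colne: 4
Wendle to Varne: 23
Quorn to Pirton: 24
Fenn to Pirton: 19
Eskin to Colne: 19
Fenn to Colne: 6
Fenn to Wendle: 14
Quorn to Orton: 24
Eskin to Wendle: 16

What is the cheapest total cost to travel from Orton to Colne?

Candidate routes:
Orton - Quorn - Pirton - Fenn - Colne: 24+24+19+6 = 73
Orton - Quorn - Pirton - Fenn - Wendle - Varne - Colne: 24+24+19+14+23+4 = 108
Cheapest is Orton - Quorn - Pirton - Fenn - Colne at $73.

$73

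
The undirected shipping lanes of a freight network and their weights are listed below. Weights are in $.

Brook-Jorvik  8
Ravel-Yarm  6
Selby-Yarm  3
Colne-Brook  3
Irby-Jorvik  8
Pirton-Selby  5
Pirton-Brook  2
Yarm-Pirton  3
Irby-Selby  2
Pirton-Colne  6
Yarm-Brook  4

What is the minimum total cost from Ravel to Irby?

$11

Running Dijkstra from Ravel:
Ravel: 0
Yarm: 6  (via Ravel)
Pirton: 9  (via Yarm)
Selby: 9  (via Yarm)
Brook: 10  (via Yarm)
Irby: 11  (via Selby)
Shortest route: Ravel → Yarm → Selby → Irby = $11.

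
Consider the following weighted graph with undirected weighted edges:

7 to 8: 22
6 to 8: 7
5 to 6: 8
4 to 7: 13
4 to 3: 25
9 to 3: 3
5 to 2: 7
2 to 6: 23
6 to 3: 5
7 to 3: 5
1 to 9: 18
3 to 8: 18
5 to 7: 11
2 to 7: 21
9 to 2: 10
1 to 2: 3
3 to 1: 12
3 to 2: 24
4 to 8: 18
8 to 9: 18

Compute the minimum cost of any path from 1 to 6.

17

Shortest distances from 1:
1: 0
2: 3  (via 1)
5: 10  (via 2)
3: 12  (via 1)
9: 13  (via 2)
6: 17  (via 3)
Shortest route: 1 → 3 → 6 = 17.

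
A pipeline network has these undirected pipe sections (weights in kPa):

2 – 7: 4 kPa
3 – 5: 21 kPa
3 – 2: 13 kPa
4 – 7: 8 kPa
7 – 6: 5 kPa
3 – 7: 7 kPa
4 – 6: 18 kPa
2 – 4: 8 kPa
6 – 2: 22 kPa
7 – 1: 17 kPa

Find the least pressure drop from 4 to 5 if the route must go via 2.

40 kPa

Best 4 to 2: 4 → 2 costing 8
Best 2 to 5: 2 → 7 → 3 → 5 costing 32
Total via 2: 8 + 32 = 40 kPa.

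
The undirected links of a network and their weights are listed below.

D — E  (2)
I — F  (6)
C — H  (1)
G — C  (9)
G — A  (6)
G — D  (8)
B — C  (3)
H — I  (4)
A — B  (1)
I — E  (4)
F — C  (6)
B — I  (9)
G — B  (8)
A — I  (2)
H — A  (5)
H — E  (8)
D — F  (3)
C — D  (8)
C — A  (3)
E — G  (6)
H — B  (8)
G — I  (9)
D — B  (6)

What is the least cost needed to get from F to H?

7

Shortest distances from F:
F: 0
D: 3  (via F)
E: 5  (via D)
C: 6  (via F)
I: 6  (via F)
H: 7  (via C)
Shortest route: F–C–H = 7.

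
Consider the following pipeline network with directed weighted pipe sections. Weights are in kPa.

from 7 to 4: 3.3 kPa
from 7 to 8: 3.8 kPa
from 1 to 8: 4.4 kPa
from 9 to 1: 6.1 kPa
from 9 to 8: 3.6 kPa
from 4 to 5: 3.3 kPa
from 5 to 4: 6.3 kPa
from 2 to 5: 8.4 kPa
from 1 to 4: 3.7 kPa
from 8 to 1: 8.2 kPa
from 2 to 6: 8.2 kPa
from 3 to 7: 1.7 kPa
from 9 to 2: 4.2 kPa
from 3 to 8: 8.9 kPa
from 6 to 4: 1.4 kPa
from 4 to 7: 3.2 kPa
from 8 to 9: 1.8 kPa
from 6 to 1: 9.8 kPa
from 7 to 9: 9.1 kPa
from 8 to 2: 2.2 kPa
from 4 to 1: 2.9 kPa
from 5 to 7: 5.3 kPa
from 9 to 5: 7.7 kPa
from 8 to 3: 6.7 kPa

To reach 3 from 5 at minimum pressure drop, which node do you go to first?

Enumerating some paths:
5 - 7 - 8 - 3: 5.3+3.8+6.7 = 15.8
5 - 4 - 7 - 8 - 3: 6.3+3.2+3.8+6.7 = 20
Cheapest is 5 - 7 - 8 - 3 at 15.8 kPa.
So from 5 the first move is to 7.

7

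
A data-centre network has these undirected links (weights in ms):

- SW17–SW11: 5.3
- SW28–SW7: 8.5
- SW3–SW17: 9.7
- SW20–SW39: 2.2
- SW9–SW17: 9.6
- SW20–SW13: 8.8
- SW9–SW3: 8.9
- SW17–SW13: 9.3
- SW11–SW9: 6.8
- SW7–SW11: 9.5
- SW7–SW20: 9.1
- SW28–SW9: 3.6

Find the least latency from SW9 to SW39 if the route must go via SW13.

29.9 ms

Best SW9 to SW13: SW9–SW17–SW13 costing 18.9
Shortest SW13→SW39: SW13–SW20–SW39 = 11
Total via SW13: 18.9 + 11 = 29.9 ms.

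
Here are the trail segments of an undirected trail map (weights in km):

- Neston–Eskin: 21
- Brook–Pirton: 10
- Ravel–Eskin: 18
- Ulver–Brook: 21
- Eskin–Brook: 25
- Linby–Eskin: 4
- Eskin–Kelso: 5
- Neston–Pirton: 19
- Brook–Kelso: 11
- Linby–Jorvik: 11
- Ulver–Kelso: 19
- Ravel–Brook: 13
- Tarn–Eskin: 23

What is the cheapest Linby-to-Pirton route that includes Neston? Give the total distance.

Best Linby to Neston: Linby–Eskin–Neston costing 25
Shortest Neston→Pirton: Neston–Pirton = 19
Total via Neston: 25 + 19 = 44 km.

44 km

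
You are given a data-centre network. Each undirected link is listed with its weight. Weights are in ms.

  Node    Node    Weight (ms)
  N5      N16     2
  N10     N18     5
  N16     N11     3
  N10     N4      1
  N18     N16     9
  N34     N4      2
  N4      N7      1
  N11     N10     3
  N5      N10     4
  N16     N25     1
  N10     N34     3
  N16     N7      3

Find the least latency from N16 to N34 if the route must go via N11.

Best N16 to N11: N16 → N11 costing 3
Shortest N11→N34: N11 → N10 → N34 = 6
Total via N11: 3 + 6 = 9 ms.

9 ms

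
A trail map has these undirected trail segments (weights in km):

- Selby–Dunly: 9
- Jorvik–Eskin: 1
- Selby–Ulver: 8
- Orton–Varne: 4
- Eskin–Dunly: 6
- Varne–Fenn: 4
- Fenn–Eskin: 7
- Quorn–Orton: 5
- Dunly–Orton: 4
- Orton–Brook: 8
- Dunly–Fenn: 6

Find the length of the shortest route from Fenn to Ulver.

Compare a few routes:
Fenn → Varne → Orton → Dunly → Selby → Ulver: 4+4+4+9+8 = 29
Fenn → Eskin → Dunly → Selby → Ulver: 7+6+9+8 = 30
Fenn → Dunly → Selby → Ulver: 6+9+8 = 23
Cheapest is Fenn → Dunly → Selby → Ulver at 23 km.

23 km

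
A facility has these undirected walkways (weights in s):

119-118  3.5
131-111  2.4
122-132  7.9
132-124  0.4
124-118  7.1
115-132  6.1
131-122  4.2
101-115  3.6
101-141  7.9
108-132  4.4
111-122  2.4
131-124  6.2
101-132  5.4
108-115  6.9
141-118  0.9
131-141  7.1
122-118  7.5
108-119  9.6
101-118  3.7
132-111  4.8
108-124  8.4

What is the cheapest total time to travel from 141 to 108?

12.8 s

Candidate routes:
141 - 118 - 101 - 132 - 108: 0.9+3.7+5.4+4.4 = 14.4
141 - 118 - 124 - 132 - 108: 0.9+7.1+0.4+4.4 = 12.8
141 - 118 - 119 - 108: 0.9+3.5+9.6 = 14
The minimum is 12.8 s via 141 - 118 - 124 - 132 - 108.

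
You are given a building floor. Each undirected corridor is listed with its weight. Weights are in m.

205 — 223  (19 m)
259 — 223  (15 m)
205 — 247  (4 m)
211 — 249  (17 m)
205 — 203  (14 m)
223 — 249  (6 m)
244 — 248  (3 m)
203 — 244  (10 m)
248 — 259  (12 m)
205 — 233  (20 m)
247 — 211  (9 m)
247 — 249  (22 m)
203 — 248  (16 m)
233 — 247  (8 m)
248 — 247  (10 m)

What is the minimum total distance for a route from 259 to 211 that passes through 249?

Best 259 to 249: 259–223–249 costing 21
Best 249 to 211: 249–211 costing 17
Total via 249: 21 + 17 = 38 m.

38 m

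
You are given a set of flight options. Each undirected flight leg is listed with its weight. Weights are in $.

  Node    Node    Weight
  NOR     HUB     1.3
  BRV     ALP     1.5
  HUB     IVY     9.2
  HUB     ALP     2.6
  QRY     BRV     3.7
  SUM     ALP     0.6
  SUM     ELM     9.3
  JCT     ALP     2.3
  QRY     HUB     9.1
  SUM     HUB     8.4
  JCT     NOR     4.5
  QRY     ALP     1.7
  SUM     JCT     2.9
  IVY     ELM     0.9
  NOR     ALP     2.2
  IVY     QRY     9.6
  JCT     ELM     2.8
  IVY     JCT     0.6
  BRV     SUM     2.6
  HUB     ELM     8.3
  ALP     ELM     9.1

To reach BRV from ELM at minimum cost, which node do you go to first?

IVY

Enumerating some paths:
ELM → IVY → JCT → SUM → ALP → BRV: 0.9+0.6+2.9+0.6+1.5 = 6.5
ELM → IVY → JCT → ALP → BRV: 0.9+0.6+2.3+1.5 = 5.3
The minimum is $5.3 via ELM → IVY → JCT → ALP → BRV.
So from ELM the first move is to IVY.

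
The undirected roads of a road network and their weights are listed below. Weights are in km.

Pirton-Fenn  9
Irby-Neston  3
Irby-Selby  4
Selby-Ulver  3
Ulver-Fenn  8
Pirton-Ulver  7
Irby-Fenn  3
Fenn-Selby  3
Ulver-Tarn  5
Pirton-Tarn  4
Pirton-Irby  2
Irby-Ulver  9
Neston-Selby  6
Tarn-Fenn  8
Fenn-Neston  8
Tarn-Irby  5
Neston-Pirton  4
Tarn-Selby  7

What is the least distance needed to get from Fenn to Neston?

Enumerating some paths:
Fenn → Irby → Neston: 3+3 = 6
Fenn → Selby → Neston: 3+6 = 9
Fenn → Neston: 8 = 8
The minimum is 6 km via Fenn → Irby → Neston.

6 km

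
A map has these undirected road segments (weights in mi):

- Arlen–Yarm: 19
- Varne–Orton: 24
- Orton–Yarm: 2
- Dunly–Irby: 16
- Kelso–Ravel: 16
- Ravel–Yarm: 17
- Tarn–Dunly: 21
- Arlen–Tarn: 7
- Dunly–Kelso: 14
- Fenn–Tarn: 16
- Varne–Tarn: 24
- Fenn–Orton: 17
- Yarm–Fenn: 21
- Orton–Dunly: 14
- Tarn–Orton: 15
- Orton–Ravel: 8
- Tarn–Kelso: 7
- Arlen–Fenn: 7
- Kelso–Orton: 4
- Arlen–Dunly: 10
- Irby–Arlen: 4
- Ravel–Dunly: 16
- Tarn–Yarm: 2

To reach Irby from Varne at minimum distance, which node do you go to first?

Enumerating some paths:
Varne - Tarn - Arlen - Irby: 24+7+4 = 35
Varne - Orton - Kelso - Tarn - Arlen - Irby: 24+4+7+7+4 = 46
Varne - Orton - Yarm - Tarn - Arlen - Irby: 24+2+2+7+4 = 39
Cheapest is Varne - Tarn - Arlen - Irby at 35 mi.
So from Varne the first move is to Tarn.

Tarn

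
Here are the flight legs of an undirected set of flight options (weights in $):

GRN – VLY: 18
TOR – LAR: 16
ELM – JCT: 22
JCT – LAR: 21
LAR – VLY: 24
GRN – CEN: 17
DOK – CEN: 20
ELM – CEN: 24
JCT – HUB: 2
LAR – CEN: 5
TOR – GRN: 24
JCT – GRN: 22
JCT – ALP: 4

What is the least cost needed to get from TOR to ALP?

$41

Shortest distances from TOR:
TOR: 0
LAR: 16  (via TOR)
CEN: 21  (via LAR)
GRN: 24  (via TOR)
JCT: 37  (via LAR)
HUB: 39  (via JCT)
VLY: 40  (via LAR)
DOK: 41  (via CEN)
ALP: 41  (via JCT)
Shortest route: TOR → LAR → JCT → ALP = $41.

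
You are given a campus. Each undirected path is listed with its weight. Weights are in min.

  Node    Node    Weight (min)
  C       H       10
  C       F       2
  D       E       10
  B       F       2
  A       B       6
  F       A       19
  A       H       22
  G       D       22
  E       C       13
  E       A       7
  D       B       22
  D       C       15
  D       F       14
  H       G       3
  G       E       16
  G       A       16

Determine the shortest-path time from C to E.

13 min

Enumerating some paths:
C → E: 13 = 13
C → D → E: 15+10 = 25
C → F → D → E: 2+14+10 = 26
C → F → B → A → E: 2+2+6+7 = 17
Cheapest is C → E at 13 min.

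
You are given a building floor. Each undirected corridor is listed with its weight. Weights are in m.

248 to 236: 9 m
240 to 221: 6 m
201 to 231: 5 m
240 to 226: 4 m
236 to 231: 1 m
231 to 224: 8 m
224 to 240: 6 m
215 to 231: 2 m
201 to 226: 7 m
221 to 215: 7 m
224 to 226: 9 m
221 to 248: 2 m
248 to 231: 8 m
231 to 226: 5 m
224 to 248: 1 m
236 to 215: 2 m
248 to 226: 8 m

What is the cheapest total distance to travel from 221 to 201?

Shortest distances from 221:
221: 0
248: 2  (via 221)
224: 3  (via 248)
240: 6  (via 221)
215: 7  (via 221)
231: 9  (via 215)
236: 9  (via 215)
226: 10  (via 248)
201: 14  (via 231)
Shortest route: 221–215–231–201 = 14 m.

14 m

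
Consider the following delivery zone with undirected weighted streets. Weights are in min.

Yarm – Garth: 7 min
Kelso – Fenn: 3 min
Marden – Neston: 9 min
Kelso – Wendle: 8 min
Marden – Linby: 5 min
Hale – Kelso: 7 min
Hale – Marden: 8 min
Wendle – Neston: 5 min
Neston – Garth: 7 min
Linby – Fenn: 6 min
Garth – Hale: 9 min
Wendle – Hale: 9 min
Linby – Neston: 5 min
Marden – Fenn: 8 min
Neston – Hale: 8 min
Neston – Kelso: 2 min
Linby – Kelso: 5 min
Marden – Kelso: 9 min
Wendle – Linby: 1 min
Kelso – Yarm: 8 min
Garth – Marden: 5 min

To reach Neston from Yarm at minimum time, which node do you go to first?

Enumerating some paths:
Yarm → Garth → Neston: 7+7 = 14
Yarm → Kelso → Neston: 8+2 = 10
Yarm → Kelso → Linby → Neston: 8+5+5 = 18
Cheapest is Yarm → Kelso → Neston at 10 min.
So from Yarm the first move is to Kelso.

Kelso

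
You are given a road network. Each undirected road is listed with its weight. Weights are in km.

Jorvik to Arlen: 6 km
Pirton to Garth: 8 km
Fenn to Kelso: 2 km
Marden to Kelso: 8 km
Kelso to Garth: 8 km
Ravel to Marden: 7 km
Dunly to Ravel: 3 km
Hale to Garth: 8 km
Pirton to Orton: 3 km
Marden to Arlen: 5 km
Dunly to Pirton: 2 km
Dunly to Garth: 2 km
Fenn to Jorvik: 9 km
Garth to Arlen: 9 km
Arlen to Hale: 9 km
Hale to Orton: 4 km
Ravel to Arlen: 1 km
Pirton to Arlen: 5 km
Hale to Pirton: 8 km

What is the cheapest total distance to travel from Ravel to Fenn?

15 km

Running Dijkstra from Ravel:
Ravel: 0
Arlen: 1  (via Ravel)
Dunly: 3  (via Ravel)
Pirton: 5  (via Dunly)
Garth: 5  (via Dunly)
Marden: 6  (via Arlen)
Jorvik: 7  (via Arlen)
Orton: 8  (via Pirton)
Hale: 10  (via Arlen)
Kelso: 13  (via Garth)
Fenn: 15  (via Kelso)
Shortest route: Ravel–Dunly–Garth–Kelso–Fenn = 15 km.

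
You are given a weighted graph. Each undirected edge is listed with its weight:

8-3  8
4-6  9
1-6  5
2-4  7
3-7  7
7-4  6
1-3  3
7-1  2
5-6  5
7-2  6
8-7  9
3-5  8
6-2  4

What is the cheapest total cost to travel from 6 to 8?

Candidate routes:
6 - 2 - 7 - 8: 4+6+9 = 19
6 - 1 - 7 - 8: 5+2+9 = 16
6 - 5 - 3 - 8: 5+8+8 = 21
The minimum is 16 via 6 - 1 - 7 - 8.

16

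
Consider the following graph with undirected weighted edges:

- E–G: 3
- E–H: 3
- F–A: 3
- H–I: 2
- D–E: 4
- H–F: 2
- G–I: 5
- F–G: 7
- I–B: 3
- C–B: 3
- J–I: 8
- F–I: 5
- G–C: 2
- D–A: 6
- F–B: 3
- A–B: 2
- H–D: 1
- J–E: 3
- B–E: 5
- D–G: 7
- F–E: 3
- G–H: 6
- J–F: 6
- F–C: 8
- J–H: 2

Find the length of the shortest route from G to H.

6

Candidate routes:
G–I–H: 5+2 = 7
G–H: 6 = 6
G–D–H: 7+1 = 8
Cheapest is G–H at 6.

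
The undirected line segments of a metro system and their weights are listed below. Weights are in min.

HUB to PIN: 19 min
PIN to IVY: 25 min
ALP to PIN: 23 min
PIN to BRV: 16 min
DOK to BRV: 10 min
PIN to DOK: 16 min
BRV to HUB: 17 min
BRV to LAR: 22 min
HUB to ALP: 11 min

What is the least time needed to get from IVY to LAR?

63 min

Enumerating some paths:
IVY–PIN–HUB–BRV–LAR: 25+19+17+22 = 83
IVY–PIN–DOK–BRV–LAR: 25+16+10+22 = 73
IVY–PIN–BRV–LAR: 25+16+22 = 63
The minimum is 63 min via IVY–PIN–BRV–LAR.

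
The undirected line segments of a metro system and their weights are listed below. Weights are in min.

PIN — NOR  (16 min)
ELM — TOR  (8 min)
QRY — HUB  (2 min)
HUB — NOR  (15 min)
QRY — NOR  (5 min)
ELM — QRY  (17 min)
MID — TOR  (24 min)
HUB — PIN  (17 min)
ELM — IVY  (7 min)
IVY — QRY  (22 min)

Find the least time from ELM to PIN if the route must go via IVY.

48 min

Shortest ELM→IVY: ELM–IVY = 7
Best IVY to PIN: IVY–QRY–HUB–PIN costing 41
Total via IVY: 7 + 41 = 48 min.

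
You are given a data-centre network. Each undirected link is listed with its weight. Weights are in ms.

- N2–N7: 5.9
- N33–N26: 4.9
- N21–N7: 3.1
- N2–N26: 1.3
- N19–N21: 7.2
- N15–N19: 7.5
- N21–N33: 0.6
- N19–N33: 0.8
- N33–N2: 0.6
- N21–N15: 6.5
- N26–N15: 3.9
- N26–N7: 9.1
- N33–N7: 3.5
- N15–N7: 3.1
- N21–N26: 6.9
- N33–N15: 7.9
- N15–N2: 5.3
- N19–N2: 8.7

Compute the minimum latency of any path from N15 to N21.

Shortest distances from N15:
N15: 0
N7: 3.1  (via N15)
N26: 3.9  (via N15)
N2: 5.2  (via N26)
N33: 5.8  (via N2)
N21: 6.2  (via N7)
Shortest route: N15–N7–N21 = 6.2 ms.

6.2 ms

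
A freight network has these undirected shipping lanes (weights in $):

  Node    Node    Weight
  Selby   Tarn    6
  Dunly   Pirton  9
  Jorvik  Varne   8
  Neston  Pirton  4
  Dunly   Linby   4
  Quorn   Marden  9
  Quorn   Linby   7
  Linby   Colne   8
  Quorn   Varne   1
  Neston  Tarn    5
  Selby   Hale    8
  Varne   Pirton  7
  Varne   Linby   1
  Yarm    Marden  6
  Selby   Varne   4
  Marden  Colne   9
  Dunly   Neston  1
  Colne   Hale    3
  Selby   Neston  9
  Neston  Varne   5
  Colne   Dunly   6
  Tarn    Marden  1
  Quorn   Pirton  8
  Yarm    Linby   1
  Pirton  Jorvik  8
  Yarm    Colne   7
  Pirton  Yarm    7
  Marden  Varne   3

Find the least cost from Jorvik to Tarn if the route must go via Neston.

Best Jorvik to Neston: Jorvik → Pirton → Neston costing 12
Shortest Neston→Tarn: Neston → Tarn = 5
Total via Neston: 12 + 5 = $17.

$17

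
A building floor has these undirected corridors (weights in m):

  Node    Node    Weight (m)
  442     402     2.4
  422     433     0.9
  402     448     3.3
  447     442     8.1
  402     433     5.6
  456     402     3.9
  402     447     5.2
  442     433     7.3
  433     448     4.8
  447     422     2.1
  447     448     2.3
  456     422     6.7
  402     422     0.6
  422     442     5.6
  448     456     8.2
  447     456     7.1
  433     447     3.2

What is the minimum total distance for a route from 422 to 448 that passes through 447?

4.4 m

Shortest 422→447: 422–447 = 2.1
Best 447 to 448: 447–448 costing 2.3
Total via 447: 2.1 + 2.3 = 4.4 m.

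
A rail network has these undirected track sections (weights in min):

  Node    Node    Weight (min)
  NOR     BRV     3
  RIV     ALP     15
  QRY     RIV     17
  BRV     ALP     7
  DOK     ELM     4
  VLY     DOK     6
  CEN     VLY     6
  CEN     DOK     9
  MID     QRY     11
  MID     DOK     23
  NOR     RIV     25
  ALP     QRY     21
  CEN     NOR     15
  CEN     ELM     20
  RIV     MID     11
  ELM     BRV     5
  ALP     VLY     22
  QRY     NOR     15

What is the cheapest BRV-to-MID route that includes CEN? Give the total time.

50 min

Shortest BRV→CEN: BRV → NOR → CEN = 18
Shortest CEN→MID: CEN → DOK → MID = 32
Total via CEN: 18 + 32 = 50 min.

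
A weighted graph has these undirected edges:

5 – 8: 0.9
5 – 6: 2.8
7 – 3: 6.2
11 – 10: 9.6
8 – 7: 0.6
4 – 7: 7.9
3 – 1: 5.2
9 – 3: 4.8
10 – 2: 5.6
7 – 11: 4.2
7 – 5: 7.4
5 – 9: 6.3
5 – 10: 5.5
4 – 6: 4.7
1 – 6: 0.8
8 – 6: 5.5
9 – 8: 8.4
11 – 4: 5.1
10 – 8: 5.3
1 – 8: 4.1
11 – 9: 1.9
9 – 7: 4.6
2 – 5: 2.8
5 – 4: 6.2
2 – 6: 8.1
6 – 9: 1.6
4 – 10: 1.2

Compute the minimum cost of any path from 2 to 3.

10.5

Running Dijkstra from 2:
2: 0
5: 2.8  (via 2)
8: 3.7  (via 5)
7: 4.3  (via 8)
6: 5.6  (via 5)
10: 5.6  (via 2)
1: 6.4  (via 6)
4: 6.8  (via 10)
9: 7.2  (via 6)
11: 8.5  (via 7)
3: 10.5  (via 7)
Shortest route: 2 → 5 → 8 → 7 → 3 = 10.5.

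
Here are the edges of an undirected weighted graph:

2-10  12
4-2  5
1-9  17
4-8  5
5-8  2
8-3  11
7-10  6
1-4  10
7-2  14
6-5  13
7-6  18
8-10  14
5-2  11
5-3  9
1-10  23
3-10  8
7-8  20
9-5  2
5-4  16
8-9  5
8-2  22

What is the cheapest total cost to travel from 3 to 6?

22

Settle nodes by increasing distance from 3:
3: 0
10: 8  (via 3)
5: 9  (via 3)
8: 11  (via 3)
9: 11  (via 5)
7: 14  (via 10)
4: 16  (via 8)
2: 20  (via 10)
6: 22  (via 5)
Shortest route: 3–5–6 = 22.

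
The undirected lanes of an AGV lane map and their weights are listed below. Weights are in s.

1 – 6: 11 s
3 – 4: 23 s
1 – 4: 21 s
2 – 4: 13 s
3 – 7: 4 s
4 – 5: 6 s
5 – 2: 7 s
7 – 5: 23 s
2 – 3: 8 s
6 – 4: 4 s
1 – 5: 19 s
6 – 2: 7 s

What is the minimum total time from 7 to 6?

19 s

Shortest distances from 7:
7: 0
3: 4  (via 7)
2: 12  (via 3)
5: 19  (via 2)
6: 19  (via 2)
Shortest route: 7–3–2–6 = 19 s.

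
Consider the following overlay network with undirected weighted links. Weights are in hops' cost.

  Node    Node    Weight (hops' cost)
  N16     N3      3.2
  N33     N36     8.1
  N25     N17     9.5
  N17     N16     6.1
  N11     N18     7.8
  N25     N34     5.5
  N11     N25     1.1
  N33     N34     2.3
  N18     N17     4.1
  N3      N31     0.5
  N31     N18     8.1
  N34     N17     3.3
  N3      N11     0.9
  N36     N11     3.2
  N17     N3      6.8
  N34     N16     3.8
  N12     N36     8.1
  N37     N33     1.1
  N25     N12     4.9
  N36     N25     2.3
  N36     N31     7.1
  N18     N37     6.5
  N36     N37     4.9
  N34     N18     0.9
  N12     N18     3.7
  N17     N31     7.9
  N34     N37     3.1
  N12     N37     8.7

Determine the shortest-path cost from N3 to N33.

9.3 hops' cost

Candidate routes:
N3–N16–N34–N33: 3.2+3.8+2.3 = 9.3
N3–N11–N25–N34–N33: 0.9+1.1+5.5+2.3 = 9.8
The minimum is 9.3 hops' cost via N3–N16–N34–N33.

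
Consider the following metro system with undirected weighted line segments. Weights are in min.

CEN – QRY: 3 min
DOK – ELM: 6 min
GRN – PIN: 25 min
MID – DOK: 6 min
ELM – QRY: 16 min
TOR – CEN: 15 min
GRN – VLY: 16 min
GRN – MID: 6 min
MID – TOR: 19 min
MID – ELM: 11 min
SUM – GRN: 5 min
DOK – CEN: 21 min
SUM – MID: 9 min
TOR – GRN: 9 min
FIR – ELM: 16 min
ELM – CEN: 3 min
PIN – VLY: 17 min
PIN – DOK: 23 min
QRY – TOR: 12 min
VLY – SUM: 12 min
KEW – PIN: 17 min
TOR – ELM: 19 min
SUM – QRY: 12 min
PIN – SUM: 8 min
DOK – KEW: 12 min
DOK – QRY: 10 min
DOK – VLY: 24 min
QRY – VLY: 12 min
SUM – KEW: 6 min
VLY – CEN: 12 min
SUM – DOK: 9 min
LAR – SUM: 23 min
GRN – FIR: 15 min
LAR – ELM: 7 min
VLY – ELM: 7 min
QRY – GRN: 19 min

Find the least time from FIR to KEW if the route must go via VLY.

Shortest FIR→VLY: FIR → ELM → VLY = 23
Best VLY to KEW: VLY → SUM → KEW costing 18
Total via VLY: 23 + 18 = 41 min.

41 min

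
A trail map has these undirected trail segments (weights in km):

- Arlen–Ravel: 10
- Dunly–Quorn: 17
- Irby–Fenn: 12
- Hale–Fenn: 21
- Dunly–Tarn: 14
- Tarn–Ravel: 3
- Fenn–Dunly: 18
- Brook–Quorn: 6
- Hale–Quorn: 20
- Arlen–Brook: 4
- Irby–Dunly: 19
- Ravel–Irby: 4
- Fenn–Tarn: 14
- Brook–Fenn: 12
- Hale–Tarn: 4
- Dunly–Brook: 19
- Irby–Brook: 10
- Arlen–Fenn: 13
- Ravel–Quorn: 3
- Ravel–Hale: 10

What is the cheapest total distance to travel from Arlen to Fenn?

13 km

Settle nodes by increasing distance from Arlen:
Arlen: 0
Brook: 4  (via Arlen)
Quorn: 10  (via Brook)
Ravel: 10  (via Arlen)
Fenn: 13  (via Arlen)
Shortest route: Arlen–Fenn = 13 km.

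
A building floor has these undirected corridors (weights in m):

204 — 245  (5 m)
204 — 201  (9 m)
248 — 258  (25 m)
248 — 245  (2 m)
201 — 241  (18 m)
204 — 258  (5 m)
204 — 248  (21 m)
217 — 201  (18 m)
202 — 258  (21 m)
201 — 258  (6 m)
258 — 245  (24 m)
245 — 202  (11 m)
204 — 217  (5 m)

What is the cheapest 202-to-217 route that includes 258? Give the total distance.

Shortest 202→258: 202–258 = 21
Shortest 258→217: 258–204–217 = 10
Total via 258: 21 + 10 = 31 m.

31 m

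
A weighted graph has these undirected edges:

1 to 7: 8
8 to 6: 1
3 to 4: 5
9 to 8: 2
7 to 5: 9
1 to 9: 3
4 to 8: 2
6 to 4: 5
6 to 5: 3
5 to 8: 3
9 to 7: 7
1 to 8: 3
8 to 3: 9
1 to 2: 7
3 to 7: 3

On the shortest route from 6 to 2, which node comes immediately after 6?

8

Enumerating some paths:
6–8–1–2: 1+3+7 = 11
6–4–8–1–2: 5+2+3+7 = 17
6–8–9–1–2: 1+2+3+7 = 13
6–5–8–1–2: 3+3+3+7 = 16
Cheapest is 6–8–1–2 at 11.
So from 6 the first move is to 8.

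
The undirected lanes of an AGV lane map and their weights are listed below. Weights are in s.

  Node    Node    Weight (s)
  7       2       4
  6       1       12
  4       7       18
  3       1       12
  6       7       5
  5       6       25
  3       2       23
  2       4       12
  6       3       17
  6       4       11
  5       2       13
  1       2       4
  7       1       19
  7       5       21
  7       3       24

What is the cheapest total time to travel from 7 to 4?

16 s

Settle nodes by increasing distance from 7:
7: 0
2: 4  (via 7)
6: 5  (via 7)
1: 8  (via 2)
4: 16  (via 2)
Shortest route: 7–2–4 = 16 s.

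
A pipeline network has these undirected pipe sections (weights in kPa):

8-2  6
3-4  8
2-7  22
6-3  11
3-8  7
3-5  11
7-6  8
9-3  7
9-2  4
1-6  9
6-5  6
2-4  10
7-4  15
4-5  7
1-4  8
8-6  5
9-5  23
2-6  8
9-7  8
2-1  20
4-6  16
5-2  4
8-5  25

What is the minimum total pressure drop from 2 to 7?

12 kPa

Enumerating some paths:
2 → 9 → 7: 4+8 = 12
2 → 6 → 7: 8+8 = 16
Cheapest is 2 → 9 → 7 at 12 kPa.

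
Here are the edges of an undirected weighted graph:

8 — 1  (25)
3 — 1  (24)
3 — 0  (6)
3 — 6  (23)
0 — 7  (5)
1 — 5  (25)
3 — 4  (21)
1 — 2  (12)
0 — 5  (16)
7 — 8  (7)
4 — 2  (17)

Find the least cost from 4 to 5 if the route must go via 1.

Best 4 to 1: 4 → 2 → 1 costing 29
Best 1 to 5: 1 → 5 costing 25
Total via 1: 29 + 25 = 54.

54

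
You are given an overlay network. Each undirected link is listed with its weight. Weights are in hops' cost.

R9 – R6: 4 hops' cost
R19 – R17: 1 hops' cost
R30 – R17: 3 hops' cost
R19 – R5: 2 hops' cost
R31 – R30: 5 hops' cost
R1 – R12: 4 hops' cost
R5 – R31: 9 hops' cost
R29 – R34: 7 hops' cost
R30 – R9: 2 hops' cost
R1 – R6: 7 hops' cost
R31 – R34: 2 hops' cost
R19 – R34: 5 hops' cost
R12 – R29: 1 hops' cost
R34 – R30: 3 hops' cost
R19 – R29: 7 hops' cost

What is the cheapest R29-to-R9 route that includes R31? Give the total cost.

16 hops' cost

Best R29 to R31: R29 → R34 → R31 costing 9
Shortest R31→R9: R31 → R30 → R9 = 7
Total via R31: 9 + 7 = 16 hops' cost.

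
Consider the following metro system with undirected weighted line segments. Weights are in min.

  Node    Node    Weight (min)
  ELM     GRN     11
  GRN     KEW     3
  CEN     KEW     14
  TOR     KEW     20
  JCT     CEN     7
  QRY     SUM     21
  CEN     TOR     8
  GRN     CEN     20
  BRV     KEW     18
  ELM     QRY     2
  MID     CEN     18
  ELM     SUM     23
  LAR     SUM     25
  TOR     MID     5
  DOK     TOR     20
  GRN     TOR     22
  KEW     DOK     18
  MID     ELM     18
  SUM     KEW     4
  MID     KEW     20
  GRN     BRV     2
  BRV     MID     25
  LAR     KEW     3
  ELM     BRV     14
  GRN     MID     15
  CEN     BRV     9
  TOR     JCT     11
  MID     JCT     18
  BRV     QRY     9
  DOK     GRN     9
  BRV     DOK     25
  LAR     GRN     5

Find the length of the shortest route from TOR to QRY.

25 min

Shortest distances from TOR:
TOR: 0
MID: 5  (via TOR)
CEN: 8  (via TOR)
JCT: 11  (via TOR)
BRV: 17  (via CEN)
GRN: 19  (via BRV)
DOK: 20  (via TOR)
KEW: 20  (via TOR)
ELM: 23  (via MID)
LAR: 23  (via KEW)
SUM: 24  (via KEW)
QRY: 25  (via ELM)
Shortest route: TOR–MID–ELM–QRY = 25 min.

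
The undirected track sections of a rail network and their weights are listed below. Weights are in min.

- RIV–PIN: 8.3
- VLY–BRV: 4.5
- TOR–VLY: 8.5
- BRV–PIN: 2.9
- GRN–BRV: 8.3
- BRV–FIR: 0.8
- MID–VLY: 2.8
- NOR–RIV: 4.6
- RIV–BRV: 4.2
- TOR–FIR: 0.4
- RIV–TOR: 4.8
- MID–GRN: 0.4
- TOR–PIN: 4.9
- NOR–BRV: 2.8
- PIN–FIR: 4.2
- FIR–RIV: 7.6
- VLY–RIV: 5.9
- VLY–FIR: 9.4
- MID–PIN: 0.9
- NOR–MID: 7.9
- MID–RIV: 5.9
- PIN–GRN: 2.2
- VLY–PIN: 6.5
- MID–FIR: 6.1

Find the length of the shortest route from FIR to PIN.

Settle nodes by increasing distance from FIR:
FIR: 0
TOR: 0.4  (via FIR)
BRV: 0.8  (via FIR)
NOR: 3.6  (via BRV)
PIN: 3.7  (via BRV)
Shortest route: FIR → BRV → PIN = 3.7 min.

3.7 min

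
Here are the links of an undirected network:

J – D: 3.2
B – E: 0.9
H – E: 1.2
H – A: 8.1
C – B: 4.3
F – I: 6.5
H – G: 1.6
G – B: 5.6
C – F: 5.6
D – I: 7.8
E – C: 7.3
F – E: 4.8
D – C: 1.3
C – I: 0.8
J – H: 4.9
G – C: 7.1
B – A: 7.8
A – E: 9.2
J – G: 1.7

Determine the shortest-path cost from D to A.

Candidate routes:
D → J → G → H → A: 3.2+1.7+1.6+8.1 = 14.6
D → C → B → A: 1.3+4.3+7.8 = 13.4
D → C → B → E → A: 1.3+4.3+0.9+9.2 = 15.7
D → C → B → E → H → A: 1.3+4.3+0.9+1.2+8.1 = 15.8
Cheapest is D → C → B → A at 13.4.

13.4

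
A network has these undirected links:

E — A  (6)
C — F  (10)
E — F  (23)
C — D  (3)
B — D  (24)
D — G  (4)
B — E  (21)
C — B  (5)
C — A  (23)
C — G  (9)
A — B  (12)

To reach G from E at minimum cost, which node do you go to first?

A

Compare a few routes:
E–A–B–C–G: 6+12+5+9 = 32
E–A–B–C–D–G: 6+12+5+3+4 = 30
E–B–C–D–G: 21+5+3+4 = 33
Cheapest is E–A–B–C–D–G at 30.
So from E the first move is to A.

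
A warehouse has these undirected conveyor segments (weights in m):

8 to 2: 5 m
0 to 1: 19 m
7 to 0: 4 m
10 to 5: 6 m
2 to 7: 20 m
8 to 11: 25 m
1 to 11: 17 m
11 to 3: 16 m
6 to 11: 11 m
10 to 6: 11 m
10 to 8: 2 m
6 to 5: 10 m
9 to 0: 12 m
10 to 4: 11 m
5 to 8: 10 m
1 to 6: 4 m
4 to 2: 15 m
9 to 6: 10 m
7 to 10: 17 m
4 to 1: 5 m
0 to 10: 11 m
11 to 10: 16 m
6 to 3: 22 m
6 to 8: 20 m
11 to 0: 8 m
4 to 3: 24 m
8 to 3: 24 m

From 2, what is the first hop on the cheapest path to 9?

8

Candidate routes:
2 → 8 → 10 → 5 → 6 → 9: 5+2+6+10+10 = 33
2 → 8 → 10 → 6 → 9: 5+2+11+10 = 28
2 → 8 → 10 → 0 → 9: 5+2+11+12 = 30
Cheapest is 2 → 8 → 10 → 6 → 9 at 28 m.
So from 2 the first move is to 8.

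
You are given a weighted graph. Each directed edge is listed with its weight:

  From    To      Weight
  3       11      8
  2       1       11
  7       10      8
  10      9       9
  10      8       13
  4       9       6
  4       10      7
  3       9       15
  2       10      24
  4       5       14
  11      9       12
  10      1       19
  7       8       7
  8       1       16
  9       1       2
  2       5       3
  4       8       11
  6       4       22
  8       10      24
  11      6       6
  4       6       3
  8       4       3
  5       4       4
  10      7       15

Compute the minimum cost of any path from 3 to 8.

Enumerating some paths:
3 → 11 → 6 → 4 → 8: 8+6+22+11 = 47
3 → 11 → 6 → 4 → 10 → 8: 8+6+22+7+13 = 56
The minimum is 47 via 3 → 11 → 6 → 4 → 8.

47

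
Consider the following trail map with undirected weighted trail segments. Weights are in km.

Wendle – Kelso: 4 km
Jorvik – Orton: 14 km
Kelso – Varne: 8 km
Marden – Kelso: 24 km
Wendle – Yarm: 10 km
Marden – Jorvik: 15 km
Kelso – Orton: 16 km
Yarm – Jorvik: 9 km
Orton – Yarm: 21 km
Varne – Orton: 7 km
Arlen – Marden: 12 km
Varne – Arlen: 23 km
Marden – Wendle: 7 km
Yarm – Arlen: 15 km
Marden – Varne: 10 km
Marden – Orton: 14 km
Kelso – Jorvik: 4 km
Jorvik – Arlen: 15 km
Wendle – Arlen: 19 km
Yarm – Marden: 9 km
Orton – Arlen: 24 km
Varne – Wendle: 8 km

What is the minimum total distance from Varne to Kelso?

Candidate routes:
Varne - Wendle - Kelso: 8+4 = 12
Varne - Kelso: 8 = 8
Cheapest is Varne - Kelso at 8 km.

8 km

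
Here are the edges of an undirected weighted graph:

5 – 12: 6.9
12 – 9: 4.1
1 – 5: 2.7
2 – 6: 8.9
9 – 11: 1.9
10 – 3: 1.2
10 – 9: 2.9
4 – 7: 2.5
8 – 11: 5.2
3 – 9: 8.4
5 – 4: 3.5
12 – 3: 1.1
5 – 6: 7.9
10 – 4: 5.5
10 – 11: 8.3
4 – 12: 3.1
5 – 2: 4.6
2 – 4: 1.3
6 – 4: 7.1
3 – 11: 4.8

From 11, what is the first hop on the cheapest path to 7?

3

Candidate routes:
11–9–12–4–7: 1.9+4.1+3.1+2.5 = 11.6
11–3–12–4–7: 4.8+1.1+3.1+2.5 = 11.5
The minimum is 11.5 via 11–3–12–4–7.
So from 11 the first move is to 3.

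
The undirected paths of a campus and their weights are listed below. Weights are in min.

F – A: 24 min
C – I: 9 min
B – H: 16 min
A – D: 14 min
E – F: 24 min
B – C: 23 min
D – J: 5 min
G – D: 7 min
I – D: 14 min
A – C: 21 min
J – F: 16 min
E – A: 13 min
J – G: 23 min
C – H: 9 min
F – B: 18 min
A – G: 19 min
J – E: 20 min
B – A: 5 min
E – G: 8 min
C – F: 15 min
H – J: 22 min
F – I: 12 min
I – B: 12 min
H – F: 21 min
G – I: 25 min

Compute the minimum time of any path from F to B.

Settle nodes by increasing distance from F:
F: 0
I: 12  (via F)
C: 15  (via F)
J: 16  (via F)
B: 18  (via F)
Shortest route: F → B = 18 min.

18 min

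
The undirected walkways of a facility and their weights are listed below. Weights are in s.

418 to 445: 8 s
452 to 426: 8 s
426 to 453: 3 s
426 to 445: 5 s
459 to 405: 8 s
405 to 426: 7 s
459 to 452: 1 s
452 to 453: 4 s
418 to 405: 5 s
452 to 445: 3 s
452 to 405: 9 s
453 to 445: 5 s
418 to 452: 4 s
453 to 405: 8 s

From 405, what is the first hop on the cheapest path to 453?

453

Candidate routes:
405 → 426 → 453: 7+3 = 10
405 → 453: 8 = 8
Cheapest is 405 → 453 at 8 s.
So from 405 the first move is to 453.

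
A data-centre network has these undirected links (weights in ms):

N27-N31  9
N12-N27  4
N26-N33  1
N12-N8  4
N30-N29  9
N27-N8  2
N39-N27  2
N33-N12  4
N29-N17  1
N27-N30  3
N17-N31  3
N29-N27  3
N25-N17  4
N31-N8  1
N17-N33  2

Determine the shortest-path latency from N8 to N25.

Enumerating some paths:
N8 → N27 → N29 → N17 → N25: 2+3+1+4 = 10
N8 → N31 → N17 → N25: 1+3+4 = 8
The minimum is 8 ms via N8 → N31 → N17 → N25.

8 ms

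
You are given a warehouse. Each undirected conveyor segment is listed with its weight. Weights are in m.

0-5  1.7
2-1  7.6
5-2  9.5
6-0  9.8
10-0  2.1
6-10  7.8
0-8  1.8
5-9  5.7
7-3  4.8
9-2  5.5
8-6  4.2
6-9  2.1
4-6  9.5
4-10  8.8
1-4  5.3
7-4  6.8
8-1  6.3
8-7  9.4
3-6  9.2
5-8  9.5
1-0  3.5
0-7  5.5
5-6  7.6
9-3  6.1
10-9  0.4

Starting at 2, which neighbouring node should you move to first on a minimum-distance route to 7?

9

Candidate routes:
2 → 1 → 0 → 7: 7.6+3.5+5.5 = 16.6
2 → 9 → 3 → 7: 5.5+6.1+4.8 = 16.4
2 → 9 → 10 → 0 → 7: 5.5+0.4+2.1+5.5 = 13.5
Cheapest is 2 → 9 → 10 → 0 → 7 at 13.5 m.
So from 2 the first move is to 9.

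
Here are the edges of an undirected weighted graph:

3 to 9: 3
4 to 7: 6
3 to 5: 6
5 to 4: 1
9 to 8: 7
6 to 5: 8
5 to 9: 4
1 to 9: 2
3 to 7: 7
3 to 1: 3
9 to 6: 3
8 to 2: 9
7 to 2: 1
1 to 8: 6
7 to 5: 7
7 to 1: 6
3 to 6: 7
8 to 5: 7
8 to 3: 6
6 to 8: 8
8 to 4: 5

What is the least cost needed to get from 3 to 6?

6

Candidate routes:
3 - 9 - 6: 3+3 = 6
3 - 6: 7 = 7
Cheapest is 3 - 9 - 6 at 6.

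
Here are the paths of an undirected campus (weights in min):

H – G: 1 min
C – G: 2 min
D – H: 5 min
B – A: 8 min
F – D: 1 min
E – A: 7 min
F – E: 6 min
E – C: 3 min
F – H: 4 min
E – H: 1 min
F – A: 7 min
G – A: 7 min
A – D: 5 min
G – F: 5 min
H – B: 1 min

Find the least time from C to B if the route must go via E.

Shortest C→E: C–E = 3
Shortest E→B: E–H–B = 2
Total via E: 3 + 2 = 5 min.

5 min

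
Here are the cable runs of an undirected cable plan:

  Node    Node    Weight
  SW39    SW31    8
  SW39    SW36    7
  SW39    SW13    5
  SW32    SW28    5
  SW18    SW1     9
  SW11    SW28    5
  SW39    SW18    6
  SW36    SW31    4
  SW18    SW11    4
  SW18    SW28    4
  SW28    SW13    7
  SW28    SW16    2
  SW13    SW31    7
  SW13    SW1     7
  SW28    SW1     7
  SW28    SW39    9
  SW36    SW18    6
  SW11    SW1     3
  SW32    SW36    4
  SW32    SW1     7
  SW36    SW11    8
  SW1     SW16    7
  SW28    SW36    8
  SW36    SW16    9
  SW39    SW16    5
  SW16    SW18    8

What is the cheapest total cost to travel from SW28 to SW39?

7

Running Dijkstra from SW28:
SW28: 0
SW16: 2  (via SW28)
SW18: 4  (via SW28)
SW32: 5  (via SW28)
SW11: 5  (via SW28)
SW13: 7  (via SW28)
SW39: 7  (via SW16)
Shortest route: SW28–SW16–SW39 = 7.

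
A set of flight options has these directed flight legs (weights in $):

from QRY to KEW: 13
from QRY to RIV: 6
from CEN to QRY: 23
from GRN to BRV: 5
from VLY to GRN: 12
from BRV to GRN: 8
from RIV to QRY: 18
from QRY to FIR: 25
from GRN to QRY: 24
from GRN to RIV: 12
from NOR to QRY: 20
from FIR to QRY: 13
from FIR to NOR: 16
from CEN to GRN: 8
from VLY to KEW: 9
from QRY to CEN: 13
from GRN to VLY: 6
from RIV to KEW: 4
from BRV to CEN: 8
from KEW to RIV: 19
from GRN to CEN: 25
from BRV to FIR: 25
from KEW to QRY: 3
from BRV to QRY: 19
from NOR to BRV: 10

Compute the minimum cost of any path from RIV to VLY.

$34

Enumerating some paths:
RIV → KEW → QRY → CEN → GRN → VLY: 4+3+13+8+6 = 34
RIV → KEW → QRY → FIR → NOR → BRV → GRN → VLY: 4+3+25+16+10+8+6 = 72
RIV → QRY → CEN → GRN → VLY: 18+13+8+6 = 45
RIV → KEW → QRY → FIR → NOR → BRV → CEN → GRN → VLY: 4+3+25+16+10+8+8+6 = 80
The minimum is $34 via RIV → KEW → QRY → CEN → GRN → VLY.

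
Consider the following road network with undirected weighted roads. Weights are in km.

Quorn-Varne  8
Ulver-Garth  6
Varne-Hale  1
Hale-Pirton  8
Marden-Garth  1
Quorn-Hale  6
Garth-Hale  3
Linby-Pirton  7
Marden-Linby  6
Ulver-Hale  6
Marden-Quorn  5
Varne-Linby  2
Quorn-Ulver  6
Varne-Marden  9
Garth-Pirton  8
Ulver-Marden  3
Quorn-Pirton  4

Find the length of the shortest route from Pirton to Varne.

9 km

Shortest distances from Pirton:
Pirton: 0
Quorn: 4  (via Pirton)
Linby: 7  (via Pirton)
Garth: 8  (via Pirton)
Hale: 8  (via Pirton)
Varne: 9  (via Linby)
Shortest route: Pirton → Linby → Varne = 9 km.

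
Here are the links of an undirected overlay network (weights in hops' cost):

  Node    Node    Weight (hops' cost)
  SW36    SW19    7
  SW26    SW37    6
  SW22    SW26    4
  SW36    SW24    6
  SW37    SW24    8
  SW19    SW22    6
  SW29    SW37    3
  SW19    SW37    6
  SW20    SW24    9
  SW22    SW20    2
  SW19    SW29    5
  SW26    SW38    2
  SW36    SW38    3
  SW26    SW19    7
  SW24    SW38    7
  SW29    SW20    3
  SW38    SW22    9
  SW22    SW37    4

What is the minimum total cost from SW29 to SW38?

11 hops' cost

Settle nodes by increasing distance from SW29:
SW29: 0
SW20: 3  (via SW29)
SW37: 3  (via SW29)
SW22: 5  (via SW20)
SW19: 5  (via SW29)
SW26: 9  (via SW37)
SW38: 11  (via SW26)
Shortest route: SW29–SW37–SW26–SW38 = 11 hops' cost.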